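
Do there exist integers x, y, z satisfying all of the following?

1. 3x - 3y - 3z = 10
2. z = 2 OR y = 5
No

Even the single constraint (3x - 3y - 3z = 10) is infeasible over the integers.

  - 3x - 3y - 3z = 10: every term on the left is divisible by 3, so the LHS ≡ 0 (mod 3), but the RHS 10 is not — no integer solution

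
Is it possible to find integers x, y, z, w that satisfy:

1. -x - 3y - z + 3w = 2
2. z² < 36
Yes

Take x = 0, y = -1, z = 1, w = 0. Substituting into each constraint:
  (1) 0 - 3(-1) + (-1) + 3(0) = 2 ✓
  (2) z² = (1)² = 1, and 1 < 36 ✓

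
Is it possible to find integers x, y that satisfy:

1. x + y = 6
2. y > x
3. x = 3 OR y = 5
Yes

Take x = 1, y = 5. Substituting into each constraint:
  (1) 1 + 5 = 6 ✓
  (2) 5 > 1 ✓
  (3) y = 5, target 5 ✓ (second branch holds)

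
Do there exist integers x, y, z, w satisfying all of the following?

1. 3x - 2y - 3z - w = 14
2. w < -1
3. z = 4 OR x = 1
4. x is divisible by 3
Yes

Take x = 0, y = -12, z = 4, w = -2. Substituting into each constraint:
  (1) 3(0) - 2(-12) - 3(4) + 2 = 14 ✓
  (2) -2 < -1 ✓
  (3) z = 4, target 4 ✓ (first branch holds)
  (4) 0 = 3 × 0, remainder 0 ✓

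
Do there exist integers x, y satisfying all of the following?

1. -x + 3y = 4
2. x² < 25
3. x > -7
Yes

Take x = -4, y = 0. Substituting into each constraint:
  (1) 4 + 3(0) = 4 ✓
  (2) x² = (-4)² = 16, and 16 < 25 ✓
  (3) -4 > -7 ✓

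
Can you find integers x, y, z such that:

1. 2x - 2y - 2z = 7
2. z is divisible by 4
No

Even the single constraint (2x - 2y - 2z = 7) is infeasible over the integers.

  - 2x - 2y - 2z = 7: every term on the left is divisible by 2, so the LHS ≡ 0 (mod 2), but the RHS 7 is not — no integer solution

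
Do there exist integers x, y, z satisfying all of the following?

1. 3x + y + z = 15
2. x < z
Yes

Take x = 0, y = 14, z = 1. Substituting into each constraint:
  (1) 3(0) + 14 + 1 = 15 ✓
  (2) 0 < 1 ✓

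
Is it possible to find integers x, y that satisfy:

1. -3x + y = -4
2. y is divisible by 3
No

The full constraint system is jointly infeasible over the integers. Each constraint and what it forces:

  - -3x + y = -4: is a linear equation tying the variables together
  - y is divisible by 3: restricts y to multiples of 3

Modular obstruction: writing y = 3y', every remaining term of the linear equation is divisible by 3, so the left side is ≡ 0 (mod 3); but the right side -4 ≡ 2 (mod 3). No integers can satisfy it.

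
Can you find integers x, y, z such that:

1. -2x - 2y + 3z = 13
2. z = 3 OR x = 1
Yes

Take x = 1, y = 0, z = 5. Substituting into each constraint:
  (1) -2(1) - 2(0) + 3(5) = 13 ✓
  (2) x = 1, target 1 ✓ (second branch holds)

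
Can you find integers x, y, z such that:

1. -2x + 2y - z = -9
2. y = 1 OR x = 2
Yes

Take x = 2, y = -2, z = 1. Substituting into each constraint:
  (1) -2(2) + 2(-2) + (-1) = -9 ✓
  (2) x = 2, target 2 ✓ (second branch holds)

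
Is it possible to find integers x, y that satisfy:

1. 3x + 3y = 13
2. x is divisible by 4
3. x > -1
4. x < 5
No

Even the single constraint (3x + 3y = 13) is infeasible over the integers.

  - 3x + 3y = 13: every term on the left is divisible by 3, so the LHS ≡ 0 (mod 3), but the RHS 13 is not — no integer solution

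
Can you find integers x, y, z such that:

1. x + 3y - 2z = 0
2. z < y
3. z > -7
Yes

Take x = -3, y = 1, z = 0. Substituting into each constraint:
  (1) (-3) + 3(1) - 2(0) = 0 ✓
  (2) 0 < 1 ✓
  (3) 0 > -7 ✓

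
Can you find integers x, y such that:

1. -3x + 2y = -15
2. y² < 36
Yes

Take x = 5, y = 0. Substituting into each constraint:
  (1) -3(5) + 2(0) = -15 ✓
  (2) y² = (0)² = 0, and 0 < 36 ✓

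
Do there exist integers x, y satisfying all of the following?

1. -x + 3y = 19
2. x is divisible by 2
Yes

Take x = 2, y = 7. Substituting into each constraint:
  (1) (-2) + 3(7) = 19 ✓
  (2) 2 = 2 × 1, remainder 0 ✓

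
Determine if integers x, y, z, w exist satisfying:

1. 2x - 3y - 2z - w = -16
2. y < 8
Yes

Take x = -8, y = 0, z = 0, w = 0. Substituting into each constraint:
  (1) 2(-8) - 3(0) - 2(0) + 0 = -16 ✓
  (2) 0 < 8 ✓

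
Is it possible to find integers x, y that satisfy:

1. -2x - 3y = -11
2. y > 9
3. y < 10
No

A contradictory subset is {y > 9, y < 10}. No integer assignment can satisfy these jointly:

  - y > 9: bounds one variable relative to a constant
  - y < 10: bounds one variable relative to a constant

Direct contradiction: the bounds on y require y ≥ 10 and y ≤ 9 simultaneously, which is empty.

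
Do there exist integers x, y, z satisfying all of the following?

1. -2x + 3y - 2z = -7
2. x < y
Yes

Take x = 0, y = 1, z = 5. Substituting into each constraint:
  (1) -2(0) + 3(1) - 2(5) = -7 ✓
  (2) 0 < 1 ✓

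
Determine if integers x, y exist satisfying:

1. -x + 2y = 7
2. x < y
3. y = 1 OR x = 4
Yes

Take x = -5, y = 1. Substituting into each constraint:
  (1) 5 + 2(1) = 7 ✓
  (2) -5 < 1 ✓
  (3) y = 1, target 1 ✓ (first branch holds)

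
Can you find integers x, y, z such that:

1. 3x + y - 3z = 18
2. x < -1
Yes

Take x = -2, y = 0, z = -8. Substituting into each constraint:
  (1) 3(-2) + 0 - 3(-8) = 18 ✓
  (2) -2 < -1 ✓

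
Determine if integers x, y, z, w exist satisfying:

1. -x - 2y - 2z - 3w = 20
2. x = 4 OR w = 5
Yes

Take x = 4, y = 0, z = -12, w = 0. Substituting into each constraint:
  (1) (-4) - 2(0) - 2(-12) - 3(0) = 20 ✓
  (2) x = 4, target 4 ✓ (first branch holds)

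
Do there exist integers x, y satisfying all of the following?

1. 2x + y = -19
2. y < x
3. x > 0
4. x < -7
No

A contradictory subset is {x > 0, x < -7}. No integer assignment can satisfy these jointly:

  - x > 0: bounds one variable relative to a constant
  - x < -7: bounds one variable relative to a constant

Direct contradiction: the bounds on x require x ≥ 1 and x ≤ -8 simultaneously, which is empty.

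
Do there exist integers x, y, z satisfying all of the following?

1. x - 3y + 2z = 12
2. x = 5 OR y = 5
Yes

Take x = 5, y = 1, z = 5. Substituting into each constraint:
  (1) 5 - 3(1) + 2(5) = 12 ✓
  (2) x = 5, target 5 ✓ (first branch holds)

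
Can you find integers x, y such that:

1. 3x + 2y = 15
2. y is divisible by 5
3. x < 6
Yes

Take x = 5, y = 0. Substituting into each constraint:
  (1) 3(5) + 2(0) = 15 ✓
  (2) 0 = 5 × 0, remainder 0 ✓
  (3) 5 < 6 ✓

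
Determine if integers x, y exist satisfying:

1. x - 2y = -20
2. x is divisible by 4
Yes

Take x = 0, y = 10. Substituting into each constraint:
  (1) 0 - 2(10) = -20 ✓
  (2) 0 = 4 × 0, remainder 0 ✓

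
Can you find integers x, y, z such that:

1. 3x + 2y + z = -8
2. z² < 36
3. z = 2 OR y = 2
Yes

Take x = 0, y = -5, z = 2. Substituting into each constraint:
  (1) 3(0) + 2(-5) + 2 = -8 ✓
  (2) z² = (2)² = 4, and 4 < 36 ✓
  (3) z = 2, target 2 ✓ (first branch holds)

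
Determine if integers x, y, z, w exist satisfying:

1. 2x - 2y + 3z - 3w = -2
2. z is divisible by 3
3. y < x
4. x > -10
Yes

Take x = 0, y = -2, z = 0, w = 2. Substituting into each constraint:
  (1) 2(0) - 2(-2) + 3(0) - 3(2) = -2 ✓
  (2) 0 = 3 × 0, remainder 0 ✓
  (3) -2 < 0 ✓
  (4) 0 > -10 ✓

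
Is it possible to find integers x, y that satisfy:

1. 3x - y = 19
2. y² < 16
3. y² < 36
Yes

Take x = 6, y = -1. Substituting into each constraint:
  (1) 3(6) + 1 = 19 ✓
  (2) y² = (-1)² = 1, and 1 < 16 ✓
  (3) y² = (-1)² = 1, and 1 < 36 ✓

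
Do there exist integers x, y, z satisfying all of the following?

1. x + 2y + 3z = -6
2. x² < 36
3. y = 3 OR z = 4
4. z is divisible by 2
Yes

Take x = 0, y = 3, z = -4. Substituting into each constraint:
  (1) 0 + 2(3) + 3(-4) = -6 ✓
  (2) x² = (0)² = 0, and 0 < 36 ✓
  (3) y = 3, target 3 ✓ (first branch holds)
  (4) -4 = 2 × -2, remainder 0 ✓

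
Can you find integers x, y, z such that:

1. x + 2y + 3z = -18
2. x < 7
Yes

Take x = 0, y = -9, z = 0. Substituting into each constraint:
  (1) 0 + 2(-9) + 3(0) = -18 ✓
  (2) 0 < 7 ✓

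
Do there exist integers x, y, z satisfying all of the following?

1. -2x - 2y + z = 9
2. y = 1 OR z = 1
Yes

Take x = 0, y = -4, z = 1. Substituting into each constraint:
  (1) -2(0) - 2(-4) + 1 = 9 ✓
  (2) z = 1, target 1 ✓ (second branch holds)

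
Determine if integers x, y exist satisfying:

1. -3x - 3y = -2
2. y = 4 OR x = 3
No

Even the single constraint (-3x - 3y = -2) is infeasible over the integers.

  - -3x - 3y = -2: every term on the left is divisible by 3, so the LHS ≡ 0 (mod 3), but the RHS -2 is not — no integer solution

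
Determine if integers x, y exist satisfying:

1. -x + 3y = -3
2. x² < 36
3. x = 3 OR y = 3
Yes

Take x = 3, y = 0. Substituting into each constraint:
  (1) (-3) + 3(0) = -3 ✓
  (2) x² = (3)² = 9, and 9 < 36 ✓
  (3) x = 3, target 3 ✓ (first branch holds)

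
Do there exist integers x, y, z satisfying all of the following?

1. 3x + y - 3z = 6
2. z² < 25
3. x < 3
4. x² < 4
Yes

Take x = 0, y = 0, z = -2. Substituting into each constraint:
  (1) 3(0) + 0 - 3(-2) = 6 ✓
  (2) z² = (-2)² = 4, and 4 < 25 ✓
  (3) 0 < 3 ✓
  (4) x² = (0)² = 0, and 0 < 4 ✓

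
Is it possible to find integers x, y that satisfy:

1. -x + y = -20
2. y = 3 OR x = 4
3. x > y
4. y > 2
Yes

Take x = 23, y = 3. Substituting into each constraint:
  (1) (-23) + 3 = -20 ✓
  (2) y = 3, target 3 ✓ (first branch holds)
  (3) 23 > 3 ✓
  (4) 3 > 2 ✓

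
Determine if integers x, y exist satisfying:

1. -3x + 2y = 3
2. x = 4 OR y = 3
Yes

Take x = 1, y = 3. Substituting into each constraint:
  (1) -3(1) + 2(3) = 3 ✓
  (2) y = 3, target 3 ✓ (second branch holds)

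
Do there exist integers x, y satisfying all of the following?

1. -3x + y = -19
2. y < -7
Yes

Take x = 0, y = -19. Substituting into each constraint:
  (1) -3(0) + (-19) = -19 ✓
  (2) -19 < -7 ✓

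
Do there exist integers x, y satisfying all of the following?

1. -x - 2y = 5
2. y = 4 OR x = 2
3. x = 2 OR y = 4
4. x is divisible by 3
No

A contradictory subset is {-x - 2y = 5, y = 4 OR x = 2, x is divisible by 3}. No integer assignment can satisfy these jointly:

  - -x - 2y = 5: is a linear equation tying the variables together
  - y = 4 OR x = 2: forces a choice: either y = 4 or x = 2
  - x is divisible by 3: restricts x to multiples of 3

Split on the disjunction (y = 4 OR x = 2):
  • If y = 4: with y = 4, writing x = 3x', every remaining term of the linear equation is divisible by 3, so the left side is ≡ 0 (mod 3); but the right side 13 ≡ 1 (mod 3). No integers can satisfy it.
  • If x = 2: this contradicts the divisibility constraint — 2 is not a multiple of 3.
Both branches are infeasible, so the system has no integer solution.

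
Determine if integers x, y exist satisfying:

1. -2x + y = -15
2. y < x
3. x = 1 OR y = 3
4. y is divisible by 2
No

A contradictory subset is {-2x + y = -15, y is divisible by 2}. No integer assignment can satisfy these jointly:

  - -2x + y = -15: is a linear equation tying the variables together
  - y is divisible by 2: restricts y to multiples of 2

Modular obstruction: writing y = 2y', every remaining term of the linear equation is divisible by 2, so the left side is ≡ 0 (mod 2); but the right side -15 ≡ 1 (mod 2). No integers can satisfy it.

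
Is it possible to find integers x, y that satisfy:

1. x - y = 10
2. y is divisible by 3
Yes

Take x = 10, y = 0. Substituting into each constraint:
  (1) 10 + 0 = 10 ✓
  (2) 0 = 3 × 0, remainder 0 ✓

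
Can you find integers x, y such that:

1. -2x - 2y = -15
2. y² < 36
No

Even the single constraint (-2x - 2y = -15) is infeasible over the integers.

  - -2x - 2y = -15: every term on the left is divisible by 2, so the LHS ≡ 0 (mod 2), but the RHS -15 is not — no integer solution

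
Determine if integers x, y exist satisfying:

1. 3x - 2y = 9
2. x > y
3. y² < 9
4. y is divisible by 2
Yes

Take x = 3, y = 0. Substituting into each constraint:
  (1) 3(3) - 2(0) = 9 ✓
  (2) 3 > 0 ✓
  (3) y² = (0)² = 0, and 0 < 9 ✓
  (4) 0 = 2 × 0, remainder 0 ✓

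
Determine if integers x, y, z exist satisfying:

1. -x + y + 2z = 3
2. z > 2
Yes

Take x = 0, y = -3, z = 3. Substituting into each constraint:
  (1) 0 + (-3) + 2(3) = 3 ✓
  (2) 3 > 2 ✓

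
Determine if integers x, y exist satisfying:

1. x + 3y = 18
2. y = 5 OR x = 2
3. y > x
Yes

Take x = 3, y = 5. Substituting into each constraint:
  (1) 3 + 3(5) = 18 ✓
  (2) y = 5, target 5 ✓ (first branch holds)
  (3) 5 > 3 ✓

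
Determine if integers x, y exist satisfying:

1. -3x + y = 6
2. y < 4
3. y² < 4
Yes

Take x = -2, y = 0. Substituting into each constraint:
  (1) -3(-2) + 0 = 6 ✓
  (2) 0 < 4 ✓
  (3) y² = (0)² = 0, and 0 < 4 ✓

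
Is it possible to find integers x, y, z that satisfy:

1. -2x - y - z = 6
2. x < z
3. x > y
Yes

Take x = 0, y = -7, z = 1. Substituting into each constraint:
  (1) -2(0) + 7 + (-1) = 6 ✓
  (2) 0 < 1 ✓
  (3) 0 > -7 ✓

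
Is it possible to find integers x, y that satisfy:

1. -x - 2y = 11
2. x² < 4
Yes

Take x = -1, y = -5. Substituting into each constraint:
  (1) 1 - 2(-5) = 11 ✓
  (2) x² = (-1)² = 1, and 1 < 4 ✓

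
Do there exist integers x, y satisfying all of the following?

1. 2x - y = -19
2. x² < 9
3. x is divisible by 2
Yes

Take x = 0, y = 19. Substituting into each constraint:
  (1) 2(0) + (-19) = -19 ✓
  (2) x² = (0)² = 0, and 0 < 9 ✓
  (3) 0 = 2 × 0, remainder 0 ✓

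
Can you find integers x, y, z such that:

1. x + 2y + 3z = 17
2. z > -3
Yes

Take x = 0, y = 1, z = 5. Substituting into each constraint:
  (1) 0 + 2(1) + 3(5) = 17 ✓
  (2) 5 > -3 ✓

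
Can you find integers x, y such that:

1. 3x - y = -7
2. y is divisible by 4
Yes

Take x = 3, y = 16. Substituting into each constraint:
  (1) 3(3) + (-16) = -7 ✓
  (2) 16 = 4 × 4, remainder 0 ✓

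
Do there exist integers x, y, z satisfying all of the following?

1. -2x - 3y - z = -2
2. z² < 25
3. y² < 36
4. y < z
Yes

Take x = 4, y = -2, z = 0. Substituting into each constraint:
  (1) -2(4) - 3(-2) + 0 = -2 ✓
  (2) z² = (0)² = 0, and 0 < 25 ✓
  (3) y² = (-2)² = 4, and 4 < 36 ✓
  (4) -2 < 0 ✓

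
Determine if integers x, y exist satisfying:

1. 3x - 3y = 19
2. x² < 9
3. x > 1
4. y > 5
No

Even the single constraint (3x - 3y = 19) is infeasible over the integers.

  - 3x - 3y = 19: every term on the left is divisible by 3, so the LHS ≡ 0 (mod 3), but the RHS 19 is not — no integer solution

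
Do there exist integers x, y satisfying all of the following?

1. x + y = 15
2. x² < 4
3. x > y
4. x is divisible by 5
No

A contradictory subset is {x + y = 15, x² < 4, x > y}. No integer assignment can satisfy these jointly:

  - x + y = 15: is a linear equation tying the variables together
  - x² < 4: restricts x to |x| ≤ 1
  - x > y: bounds one variable relative to another variable

Propagating the comparison: y < x and x ≤ 1 give y ≤ 0. Range argument: with x ∈ [-1, 1], y ∈ [−∞, 0], the left side of the equation is at most 1, but the right side is 15 > 1. No integer solution exists.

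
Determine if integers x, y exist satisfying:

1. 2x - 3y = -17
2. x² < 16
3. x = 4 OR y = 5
Yes

Take x = -1, y = 5. Substituting into each constraint:
  (1) 2(-1) - 3(5) = -17 ✓
  (2) x² = (-1)² = 1, and 1 < 16 ✓
  (3) y = 5, target 5 ✓ (second branch holds)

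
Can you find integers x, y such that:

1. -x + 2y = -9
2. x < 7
Yes

Take x = 1, y = -4. Substituting into each constraint:
  (1) (-1) + 2(-4) = -9 ✓
  (2) 1 < 7 ✓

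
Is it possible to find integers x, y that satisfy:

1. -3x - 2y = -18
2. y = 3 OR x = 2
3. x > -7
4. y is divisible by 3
Yes

Take x = 4, y = 3. Substituting into each constraint:
  (1) -3(4) - 2(3) = -18 ✓
  (2) y = 3, target 3 ✓ (first branch holds)
  (3) 4 > -7 ✓
  (4) 3 = 3 × 1, remainder 0 ✓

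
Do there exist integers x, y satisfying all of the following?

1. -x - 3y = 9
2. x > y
Yes

Take x = 0, y = -3. Substituting into each constraint:
  (1) 0 - 3(-3) = 9 ✓
  (2) 0 > -3 ✓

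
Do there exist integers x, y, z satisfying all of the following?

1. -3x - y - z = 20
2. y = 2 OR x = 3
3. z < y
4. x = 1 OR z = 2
Yes

Take x = 1, y = 2, z = -25. Substituting into each constraint:
  (1) -3(1) + (-2) + 25 = 20 ✓
  (2) y = 2, target 2 ✓ (first branch holds)
  (3) -25 < 2 ✓
  (4) x = 1, target 1 ✓ (first branch holds)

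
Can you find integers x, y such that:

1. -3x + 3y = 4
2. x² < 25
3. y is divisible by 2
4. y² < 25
No

Even the single constraint (-3x + 3y = 4) is infeasible over the integers.

  - -3x + 3y = 4: every term on the left is divisible by 3, so the LHS ≡ 0 (mod 3), but the RHS 4 is not — no integer solution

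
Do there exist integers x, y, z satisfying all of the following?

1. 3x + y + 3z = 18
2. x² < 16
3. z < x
Yes

Take x = 0, y = 21, z = -1. Substituting into each constraint:
  (1) 3(0) + 21 + 3(-1) = 18 ✓
  (2) x² = (0)² = 0, and 0 < 16 ✓
  (3) -1 < 0 ✓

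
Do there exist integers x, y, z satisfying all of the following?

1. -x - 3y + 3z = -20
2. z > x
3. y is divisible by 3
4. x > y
Yes

Take x = 29, y = 27, z = 30. Substituting into each constraint:
  (1) (-29) - 3(27) + 3(30) = -20 ✓
  (2) 30 > 29 ✓
  (3) 27 = 3 × 9, remainder 0 ✓
  (4) 29 > 27 ✓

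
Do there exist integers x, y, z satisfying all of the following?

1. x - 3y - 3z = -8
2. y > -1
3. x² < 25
Yes

Take x = -2, y = 2, z = 0. Substituting into each constraint:
  (1) (-2) - 3(2) - 3(0) = -8 ✓
  (2) 2 > -1 ✓
  (3) x² = (-2)² = 4, and 4 < 25 ✓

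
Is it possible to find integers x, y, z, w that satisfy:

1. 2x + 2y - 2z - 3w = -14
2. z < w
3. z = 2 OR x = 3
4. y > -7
Yes

Take x = 2, y = -1, z = 2, w = 4. Substituting into each constraint:
  (1) 2(2) + 2(-1) - 2(2) - 3(4) = -14 ✓
  (2) 2 < 4 ✓
  (3) z = 2, target 2 ✓ (first branch holds)
  (4) -1 > -7 ✓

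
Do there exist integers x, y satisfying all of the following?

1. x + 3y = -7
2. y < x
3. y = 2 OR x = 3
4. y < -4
No

A contradictory subset is {x + 3y = -7, y = 2 OR x = 3, y < -4}. No integer assignment can satisfy these jointly:

  - x + 3y = -7: is a linear equation tying the variables together
  - y = 2 OR x = 3: forces a choice: either y = 2 or x = 3
  - y < -4: bounds one variable relative to a constant

Split on the disjunction (y = 2 OR x = 3):
  • If y = 2: this contradicts the bound y ≤ -5.
  • If x = 3: with x = 3, every remaining term of the linear equation is divisible by 3, so the left side is ≡ 0 (mod 3); but the right side -10 ≡ 2 (mod 3). No integers can satisfy it.
Both branches are infeasible, so the system has no integer solution.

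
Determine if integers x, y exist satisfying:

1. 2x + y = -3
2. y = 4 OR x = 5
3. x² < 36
Yes

Take x = 5, y = -13. Substituting into each constraint:
  (1) 2(5) + (-13) = -3 ✓
  (2) x = 5, target 5 ✓ (second branch holds)
  (3) x² = (5)² = 25, and 25 < 36 ✓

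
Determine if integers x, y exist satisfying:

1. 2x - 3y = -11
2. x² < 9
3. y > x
Yes

Take x = -1, y = 3. Substituting into each constraint:
  (1) 2(-1) - 3(3) = -11 ✓
  (2) x² = (-1)² = 1, and 1 < 9 ✓
  (3) 3 > -1 ✓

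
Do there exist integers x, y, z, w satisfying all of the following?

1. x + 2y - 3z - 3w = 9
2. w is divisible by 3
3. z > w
Yes

Take x = 12, y = 0, z = 1, w = 0. Substituting into each constraint:
  (1) 12 + 2(0) - 3(1) - 3(0) = 9 ✓
  (2) 0 = 3 × 0, remainder 0 ✓
  (3) 1 > 0 ✓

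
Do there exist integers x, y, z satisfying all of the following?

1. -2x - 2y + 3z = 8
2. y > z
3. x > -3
Yes

Take x = -2, y = 7, z = 6. Substituting into each constraint:
  (1) -2(-2) - 2(7) + 3(6) = 8 ✓
  (2) 7 > 6 ✓
  (3) -2 > -3 ✓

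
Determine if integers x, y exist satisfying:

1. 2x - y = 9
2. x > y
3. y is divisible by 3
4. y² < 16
Yes

Take x = 6, y = 3. Substituting into each constraint:
  (1) 2(6) + (-3) = 9 ✓
  (2) 6 > 3 ✓
  (3) 3 = 3 × 1, remainder 0 ✓
  (4) y² = (3)² = 9, and 9 < 16 ✓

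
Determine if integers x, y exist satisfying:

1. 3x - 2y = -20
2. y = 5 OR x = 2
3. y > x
Yes

Take x = 2, y = 13. Substituting into each constraint:
  (1) 3(2) - 2(13) = -20 ✓
  (2) x = 2, target 2 ✓ (second branch holds)
  (3) 13 > 2 ✓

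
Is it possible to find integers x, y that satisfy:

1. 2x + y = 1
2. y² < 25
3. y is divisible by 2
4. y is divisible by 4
No

A contradictory subset is {2x + y = 1, y is divisible by 2}. No integer assignment can satisfy these jointly:

  - 2x + y = 1: is a linear equation tying the variables together
  - y is divisible by 2: restricts y to multiples of 2

Modular obstruction: writing y = 2y', every remaining term of the linear equation is divisible by 2, so the left side is ≡ 0 (mod 2); but the right side 1 ≡ 1 (mod 2). No integers can satisfy it.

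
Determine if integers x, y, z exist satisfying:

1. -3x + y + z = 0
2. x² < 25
Yes

Take x = 0, y = 0, z = 0. Substituting into each constraint:
  (1) -3(0) + 0 + 0 = 0 ✓
  (2) x² = (0)² = 0, and 0 < 25 ✓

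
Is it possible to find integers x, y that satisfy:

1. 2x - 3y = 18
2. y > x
Yes

Take x = -21, y = -20. Substituting into each constraint:
  (1) 2(-21) - 3(-20) = 18 ✓
  (2) -20 > -21 ✓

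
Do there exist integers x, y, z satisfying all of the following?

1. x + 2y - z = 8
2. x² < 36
Yes

Take x = 0, y = 4, z = 0. Substituting into each constraint:
  (1) 0 + 2(4) + 0 = 8 ✓
  (2) x² = (0)² = 0, and 0 < 36 ✓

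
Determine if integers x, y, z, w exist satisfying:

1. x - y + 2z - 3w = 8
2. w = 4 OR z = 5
Yes

Take x = 0, y = 2, z = 5, w = 0. Substituting into each constraint:
  (1) 0 + (-2) + 2(5) - 3(0) = 8 ✓
  (2) z = 5, target 5 ✓ (second branch holds)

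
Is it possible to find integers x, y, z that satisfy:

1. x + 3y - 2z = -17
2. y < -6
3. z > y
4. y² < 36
No

A contradictory subset is {y < -6, y² < 36}. No integer assignment can satisfy these jointly:

  - y < -6: bounds one variable relative to a constant
  - y² < 36: restricts y to |y| ≤ 5

Direct contradiction: the bounds on y require y ≥ -5 and y ≤ -7 simultaneously, which is empty.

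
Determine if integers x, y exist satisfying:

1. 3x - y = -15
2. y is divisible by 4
Yes

Take x = -5, y = 0. Substituting into each constraint:
  (1) 3(-5) + 0 = -15 ✓
  (2) 0 = 4 × 0, remainder 0 ✓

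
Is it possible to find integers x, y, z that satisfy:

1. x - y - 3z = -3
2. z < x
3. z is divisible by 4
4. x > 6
Yes

Take x = 7, y = 10, z = 0. Substituting into each constraint:
  (1) 7 + (-10) - 3(0) = -3 ✓
  (2) 0 < 7 ✓
  (3) 0 = 4 × 0, remainder 0 ✓
  (4) 7 > 6 ✓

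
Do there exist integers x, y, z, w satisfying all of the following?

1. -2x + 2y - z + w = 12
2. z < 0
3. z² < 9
Yes

Take x = 0, y = 0, z = -1, w = 11. Substituting into each constraint:
  (1) -2(0) + 2(0) + 1 + 11 = 12 ✓
  (2) -1 < 0 ✓
  (3) z² = (-1)² = 1, and 1 < 9 ✓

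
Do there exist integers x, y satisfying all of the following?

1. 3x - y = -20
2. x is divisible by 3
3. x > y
Yes

Take x = -12, y = -16. Substituting into each constraint:
  (1) 3(-12) + 16 = -20 ✓
  (2) -12 = 3 × -4, remainder 0 ✓
  (3) -12 > -16 ✓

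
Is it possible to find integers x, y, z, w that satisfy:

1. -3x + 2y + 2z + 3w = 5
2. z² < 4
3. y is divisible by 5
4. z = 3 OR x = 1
Yes

Take x = 1, y = 0, z = 1, w = 2. Substituting into each constraint:
  (1) -3(1) + 2(0) + 2(1) + 3(2) = 5 ✓
  (2) z² = (1)² = 1, and 1 < 4 ✓
  (3) 0 = 5 × 0, remainder 0 ✓
  (4) x = 1, target 1 ✓ (second branch holds)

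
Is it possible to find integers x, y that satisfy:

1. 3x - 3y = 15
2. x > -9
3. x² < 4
Yes

Take x = 0, y = -5. Substituting into each constraint:
  (1) 3(0) - 3(-5) = 15 ✓
  (2) 0 > -9 ✓
  (3) x² = (0)² = 0, and 0 < 4 ✓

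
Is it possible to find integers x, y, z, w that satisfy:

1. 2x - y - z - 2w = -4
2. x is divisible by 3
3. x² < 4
Yes

Take x = 0, y = 0, z = 0, w = 2. Substituting into each constraint:
  (1) 2(0) + 0 + 0 - 2(2) = -4 ✓
  (2) 0 = 3 × 0, remainder 0 ✓
  (3) x² = (0)² = 0, and 0 < 4 ✓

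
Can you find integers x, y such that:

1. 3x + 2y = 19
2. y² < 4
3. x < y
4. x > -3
No

A contradictory subset is {3x + 2y = 19, y² < 4, x < y}. No integer assignment can satisfy these jointly:

  - 3x + 2y = 19: is a linear equation tying the variables together
  - y² < 4: restricts y to |y| ≤ 1
  - x < y: bounds one variable relative to another variable

Propagating the comparison: x < y and y ≤ 1 give x ≤ 0. Range argument: with x ∈ [−∞, 0], y ∈ [-1, 1], the left side of the equation is at most 2, but the right side is 19 > 2. No integer solution exists.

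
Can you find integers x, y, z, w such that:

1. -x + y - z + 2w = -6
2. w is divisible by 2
Yes

Take x = 0, y = -6, z = 0, w = 0. Substituting into each constraint:
  (1) 0 + (-6) + 0 + 2(0) = -6 ✓
  (2) 0 = 2 × 0, remainder 0 ✓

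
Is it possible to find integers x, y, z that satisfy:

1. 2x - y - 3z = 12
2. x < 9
Yes

Take x = 0, y = 0, z = -4. Substituting into each constraint:
  (1) 2(0) + 0 - 3(-4) = 12 ✓
  (2) 0 < 9 ✓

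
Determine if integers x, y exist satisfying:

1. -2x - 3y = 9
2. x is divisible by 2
Yes

Take x = 0, y = -3. Substituting into each constraint:
  (1) -2(0) - 3(-3) = 9 ✓
  (2) 0 = 2 × 0, remainder 0 ✓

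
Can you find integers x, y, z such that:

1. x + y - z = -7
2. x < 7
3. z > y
Yes

Take x = -6, y = 0, z = 1. Substituting into each constraint:
  (1) (-6) + 0 + (-1) = -7 ✓
  (2) -6 < 7 ✓
  (3) 1 > 0 ✓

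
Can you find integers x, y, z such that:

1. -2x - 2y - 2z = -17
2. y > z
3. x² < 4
No

Even the single constraint (-2x - 2y - 2z = -17) is infeasible over the integers.

  - -2x - 2y - 2z = -17: every term on the left is divisible by 2, so the LHS ≡ 0 (mod 2), but the RHS -17 is not — no integer solution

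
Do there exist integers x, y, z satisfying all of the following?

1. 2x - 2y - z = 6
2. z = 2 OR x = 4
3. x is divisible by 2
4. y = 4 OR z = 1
Yes

Take x = 8, y = 4, z = 2. Substituting into each constraint:
  (1) 2(8) - 2(4) + (-2) = 6 ✓
  (2) z = 2, target 2 ✓ (first branch holds)
  (3) 8 = 2 × 4, remainder 0 ✓
  (4) y = 4, target 4 ✓ (first branch holds)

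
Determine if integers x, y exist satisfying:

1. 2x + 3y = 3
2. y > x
Yes

Take x = 0, y = 1. Substituting into each constraint:
  (1) 2(0) + 3(1) = 3 ✓
  (2) 1 > 0 ✓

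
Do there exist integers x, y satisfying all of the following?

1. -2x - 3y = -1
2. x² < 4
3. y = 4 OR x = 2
No

The full constraint system is jointly infeasible over the integers. Each constraint and what it forces:

  - -2x - 3y = -1: is a linear equation tying the variables together
  - x² < 4: restricts x to |x| ≤ 1
  - y = 4 OR x = 2: forces a choice: either y = 4 or x = 2

Split on the disjunction (y = 4 OR x = 2):
  • If y = 4: with y = 4, every remaining term of the linear equation is divisible by 2, so the left side is ≡ 0 (mod 2); but the right side 11 ≡ 1 (mod 2). No integers can satisfy it.
  • If x = 2: this contradicts x² < 4, which requires |x| ≤ 1.
Both branches are infeasible, so the system has no integer solution.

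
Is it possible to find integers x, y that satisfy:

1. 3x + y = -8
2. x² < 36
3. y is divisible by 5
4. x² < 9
Yes

Take x = -1, y = -5. Substituting into each constraint:
  (1) 3(-1) + (-5) = -8 ✓
  (2) x² = (-1)² = 1, and 1 < 36 ✓
  (3) -5 = 5 × -1, remainder 0 ✓
  (4) x² = (-1)² = 1, and 1 < 9 ✓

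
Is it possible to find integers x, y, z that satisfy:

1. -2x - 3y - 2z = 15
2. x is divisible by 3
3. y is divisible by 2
No

A contradictory subset is {-2x - 3y - 2z = 15, y is divisible by 2}. No integer assignment can satisfy these jointly:

  - -2x - 3y - 2z = 15: is a linear equation tying the variables together
  - y is divisible by 2: restricts y to multiples of 2

Modular obstruction: writing y = 2y', every remaining term of the linear equation is divisible by 2, so the left side is ≡ 0 (mod 2); but the right side 15 ≡ 1 (mod 2). No integers can satisfy it.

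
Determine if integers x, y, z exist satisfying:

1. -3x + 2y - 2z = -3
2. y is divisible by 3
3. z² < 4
Yes

Take x = 1, y = 0, z = 0. Substituting into each constraint:
  (1) -3(1) + 2(0) - 2(0) = -3 ✓
  (2) 0 = 3 × 0, remainder 0 ✓
  (3) z² = (0)² = 0, and 0 < 4 ✓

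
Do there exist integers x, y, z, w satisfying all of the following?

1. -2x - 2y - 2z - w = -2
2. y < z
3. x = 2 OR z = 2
Yes

Take x = 2, y = 2, z = 3, w = -12. Substituting into each constraint:
  (1) -2(2) - 2(2) - 2(3) + 12 = -2 ✓
  (2) 2 < 3 ✓
  (3) x = 2, target 2 ✓ (first branch holds)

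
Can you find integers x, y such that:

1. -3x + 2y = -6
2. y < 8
Yes

Take x = 0, y = -3. Substituting into each constraint:
  (1) -3(0) + 2(-3) = -6 ✓
  (2) -3 < 8 ✓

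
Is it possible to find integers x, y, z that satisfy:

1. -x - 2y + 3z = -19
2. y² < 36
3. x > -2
Yes

Take x = 19, y = 0, z = 0. Substituting into each constraint:
  (1) (-19) - 2(0) + 3(0) = -19 ✓
  (2) y² = (0)² = 0, and 0 < 36 ✓
  (3) 19 > -2 ✓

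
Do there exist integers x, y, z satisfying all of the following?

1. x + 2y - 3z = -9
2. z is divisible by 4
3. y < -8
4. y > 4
No

A contradictory subset is {y < -8, y > 4}. No integer assignment can satisfy these jointly:

  - y < -8: bounds one variable relative to a constant
  - y > 4: bounds one variable relative to a constant

Direct contradiction: the bounds on y require y ≥ 5 and y ≤ -9 simultaneously, which is empty.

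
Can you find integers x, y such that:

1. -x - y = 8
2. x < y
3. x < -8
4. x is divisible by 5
Yes

Take x = -10, y = 2. Substituting into each constraint:
  (1) 10 + (-2) = 8 ✓
  (2) -10 < 2 ✓
  (3) -10 < -8 ✓
  (4) -10 = 5 × -2, remainder 0 ✓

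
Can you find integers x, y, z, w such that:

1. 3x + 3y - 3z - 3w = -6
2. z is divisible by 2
Yes

Take x = 0, y = 0, z = 0, w = 2. Substituting into each constraint:
  (1) 3(0) + 3(0) - 3(0) - 3(2) = -6 ✓
  (2) 0 = 2 × 0, remainder 0 ✓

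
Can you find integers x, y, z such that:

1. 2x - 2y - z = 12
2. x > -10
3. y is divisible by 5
Yes

Take x = 6, y = 0, z = 0. Substituting into each constraint:
  (1) 2(6) - 2(0) + 0 = 12 ✓
  (2) 6 > -10 ✓
  (3) 0 = 5 × 0, remainder 0 ✓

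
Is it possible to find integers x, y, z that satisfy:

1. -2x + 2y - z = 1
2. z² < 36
Yes

Take x = 0, y = 1, z = 1. Substituting into each constraint:
  (1) -2(0) + 2(1) + (-1) = 1 ✓
  (2) z² = (1)² = 1, and 1 < 36 ✓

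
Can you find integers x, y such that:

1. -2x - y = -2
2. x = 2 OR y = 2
Yes

Take x = 2, y = -2. Substituting into each constraint:
  (1) -2(2) + 2 = -2 ✓
  (2) x = 2, target 2 ✓ (first branch holds)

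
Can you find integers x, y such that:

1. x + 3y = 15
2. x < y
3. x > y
No

A contradictory subset is {x < y, x > y}. No integer assignment can satisfy these jointly:

  - x < y: bounds one variable relative to another variable
  - x > y: bounds one variable relative to another variable

Direct contradiction: y > x and x > y cannot both hold.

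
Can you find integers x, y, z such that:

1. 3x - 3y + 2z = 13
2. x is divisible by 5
Yes

Take x = 0, y = 1, z = 8. Substituting into each constraint:
  (1) 3(0) - 3(1) + 2(8) = 13 ✓
  (2) 0 = 5 × 0, remainder 0 ✓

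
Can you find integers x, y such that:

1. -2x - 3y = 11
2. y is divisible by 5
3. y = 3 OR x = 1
No

The full constraint system is jointly infeasible over the integers. Each constraint and what it forces:

  - -2x - 3y = 11: is a linear equation tying the variables together
  - y is divisible by 5: restricts y to multiples of 5
  - y = 3 OR x = 1: forces a choice: either y = 3 or x = 1

Split on the disjunction (y = 3 OR x = 1):
  • If y = 3: this contradicts the divisibility constraint — 3 is not a multiple of 5.
  • If x = 1: with x = 1, writing y = 5y', every remaining term of the linear equation is divisible by 15, so the left side is ≡ 0 (mod 15); but the right side 13 ≡ 13 (mod 15). No integers can satisfy it.
Both branches are infeasible, so the system has no integer solution.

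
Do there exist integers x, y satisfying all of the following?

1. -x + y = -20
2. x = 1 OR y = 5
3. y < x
Yes

Take x = 1, y = -19. Substituting into each constraint:
  (1) (-1) + (-19) = -20 ✓
  (2) x = 1, target 1 ✓ (first branch holds)
  (3) -19 < 1 ✓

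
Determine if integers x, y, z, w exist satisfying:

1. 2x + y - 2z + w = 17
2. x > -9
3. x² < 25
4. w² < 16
Yes

Take x = 0, y = 17, z = 0, w = 0. Substituting into each constraint:
  (1) 2(0) + 17 - 2(0) + 0 = 17 ✓
  (2) 0 > -9 ✓
  (3) x² = (0)² = 0, and 0 < 25 ✓
  (4) w² = (0)² = 0, and 0 < 16 ✓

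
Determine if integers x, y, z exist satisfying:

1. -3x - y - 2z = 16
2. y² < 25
Yes

Take x = 0, y = 0, z = -8. Substituting into each constraint:
  (1) -3(0) + 0 - 2(-8) = 16 ✓
  (2) y² = (0)² = 0, and 0 < 25 ✓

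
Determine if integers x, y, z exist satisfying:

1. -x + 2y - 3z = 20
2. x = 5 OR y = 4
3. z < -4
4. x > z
Yes

Take x = 3, y = 4, z = -5. Substituting into each constraint:
  (1) (-3) + 2(4) - 3(-5) = 20 ✓
  (2) y = 4, target 4 ✓ (second branch holds)
  (3) -5 < -4 ✓
  (4) 3 > -5 ✓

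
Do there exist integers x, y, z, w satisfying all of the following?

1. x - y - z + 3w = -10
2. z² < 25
Yes

Take x = 0, y = 0, z = 1, w = -3. Substituting into each constraint:
  (1) 0 + 0 + (-1) + 3(-3) = -10 ✓
  (2) z² = (1)² = 1, and 1 < 25 ✓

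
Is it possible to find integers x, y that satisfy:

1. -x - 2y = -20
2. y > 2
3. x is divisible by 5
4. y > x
Yes

Take x = 0, y = 10. Substituting into each constraint:
  (1) 0 - 2(10) = -20 ✓
  (2) 10 > 2 ✓
  (3) 0 = 5 × 0, remainder 0 ✓
  (4) 10 > 0 ✓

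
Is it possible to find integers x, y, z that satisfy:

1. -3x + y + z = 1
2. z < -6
Yes

Take x = -2, y = 2, z = -7. Substituting into each constraint:
  (1) -3(-2) + 2 + (-7) = 1 ✓
  (2) -7 < -6 ✓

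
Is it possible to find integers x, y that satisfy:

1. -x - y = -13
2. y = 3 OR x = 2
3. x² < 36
Yes

Take x = 2, y = 11. Substituting into each constraint:
  (1) (-2) + (-11) = -13 ✓
  (2) x = 2, target 2 ✓ (second branch holds)
  (3) x² = (2)² = 4, and 4 < 36 ✓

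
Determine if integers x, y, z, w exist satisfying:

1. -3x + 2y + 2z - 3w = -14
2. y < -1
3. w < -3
Yes

Take x = 8, y = -2, z = 1, w = -4. Substituting into each constraint:
  (1) -3(8) + 2(-2) + 2(1) - 3(-4) = -14 ✓
  (2) -2 < -1 ✓
  (3) -4 < -3 ✓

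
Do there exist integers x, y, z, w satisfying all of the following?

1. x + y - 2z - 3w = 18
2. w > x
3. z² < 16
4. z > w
Yes

Take x = -1, y = 21, z = 1, w = 0. Substituting into each constraint:
  (1) (-1) + 21 - 2(1) - 3(0) = 18 ✓
  (2) 0 > -1 ✓
  (3) z² = (1)² = 1, and 1 < 16 ✓
  (4) 1 > 0 ✓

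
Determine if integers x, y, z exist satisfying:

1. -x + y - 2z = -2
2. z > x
Yes

Take x = 0, y = 0, z = 1. Substituting into each constraint:
  (1) 0 + 0 - 2(1) = -2 ✓
  (2) 1 > 0 ✓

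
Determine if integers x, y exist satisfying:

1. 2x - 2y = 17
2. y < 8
No

Even the single constraint (2x - 2y = 17) is infeasible over the integers.

  - 2x - 2y = 17: every term on the left is divisible by 2, so the LHS ≡ 0 (mod 2), but the RHS 17 is not — no integer solution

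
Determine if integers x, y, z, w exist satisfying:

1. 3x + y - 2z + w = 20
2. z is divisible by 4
Yes

Take x = 6, y = 0, z = 0, w = 2. Substituting into each constraint:
  (1) 3(6) + 0 - 2(0) + 2 = 20 ✓
  (2) 0 = 4 × 0, remainder 0 ✓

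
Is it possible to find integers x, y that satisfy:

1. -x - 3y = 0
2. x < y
Yes

Take x = -3, y = 1. Substituting into each constraint:
  (1) 3 - 3(1) = 0 ✓
  (2) -3 < 1 ✓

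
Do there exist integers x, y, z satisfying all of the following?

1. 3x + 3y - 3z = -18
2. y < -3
Yes

Take x = 0, y = -6, z = 0. Substituting into each constraint:
  (1) 3(0) + 3(-6) - 3(0) = -18 ✓
  (2) -6 < -3 ✓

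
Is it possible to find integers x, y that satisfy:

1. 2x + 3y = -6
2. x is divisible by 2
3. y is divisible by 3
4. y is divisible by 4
No

A contradictory subset is {2x + 3y = -6, x is divisible by 2, y is divisible by 4}. No integer assignment can satisfy these jointly:

  - 2x + 3y = -6: is a linear equation tying the variables together
  - x is divisible by 2: restricts x to multiples of 2
  - y is divisible by 4: restricts y to multiples of 4

Modular obstruction: writing x = 2x' and writing y = 4y', every remaining term of the linear equation is divisible by 4, so the left side is ≡ 0 (mod 4); but the right side -6 ≡ 2 (mod 4). No integers can satisfy it.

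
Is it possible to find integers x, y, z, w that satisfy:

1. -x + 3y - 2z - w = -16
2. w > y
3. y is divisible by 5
Yes

Take x = 1, y = 0, z = 7, w = 1. Substituting into each constraint:
  (1) (-1) + 3(0) - 2(7) + (-1) = -16 ✓
  (2) 1 > 0 ✓
  (3) 0 = 5 × 0, remainder 0 ✓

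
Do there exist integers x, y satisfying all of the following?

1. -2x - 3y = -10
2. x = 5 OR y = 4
Yes

Take x = -1, y = 4. Substituting into each constraint:
  (1) -2(-1) - 3(4) = -10 ✓
  (2) y = 4, target 4 ✓ (second branch holds)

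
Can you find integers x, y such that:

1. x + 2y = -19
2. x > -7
Yes

Take x = -5, y = -7. Substituting into each constraint:
  (1) (-5) + 2(-7) = -19 ✓
  (2) -5 > -7 ✓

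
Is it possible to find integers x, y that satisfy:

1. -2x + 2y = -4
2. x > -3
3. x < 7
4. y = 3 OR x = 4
Yes

Take x = 5, y = 3. Substituting into each constraint:
  (1) -2(5) + 2(3) = -4 ✓
  (2) 5 > -3 ✓
  (3) 5 < 7 ✓
  (4) y = 3, target 3 ✓ (first branch holds)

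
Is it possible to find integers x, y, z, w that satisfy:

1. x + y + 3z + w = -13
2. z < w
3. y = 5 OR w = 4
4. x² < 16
Yes

Take x = -2, y = 5, z = -19, w = 41. Substituting into each constraint:
  (1) (-2) + 5 + 3(-19) + 41 = -13 ✓
  (2) -19 < 41 ✓
  (3) y = 5, target 5 ✓ (first branch holds)
  (4) x² = (-2)² = 4, and 4 < 16 ✓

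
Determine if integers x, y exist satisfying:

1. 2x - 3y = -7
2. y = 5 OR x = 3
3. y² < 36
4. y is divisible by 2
No

A contradictory subset is {2x - 3y = -7, y = 5 OR x = 3, y is divisible by 2}. No integer assignment can satisfy these jointly:

  - 2x - 3y = -7: is a linear equation tying the variables together
  - y = 5 OR x = 3: forces a choice: either y = 5 or x = 3
  - y is divisible by 2: restricts y to multiples of 2

Modular obstruction: writing y = 2y', every remaining term of the linear equation is divisible by 2, so the left side is ≡ 0 (mod 2); but the right side -7 ≡ 1 (mod 2). No integers can satisfy it.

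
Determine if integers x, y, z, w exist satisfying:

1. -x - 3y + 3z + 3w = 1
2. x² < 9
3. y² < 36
Yes

Take x = 2, y = 0, z = 1, w = 0. Substituting into each constraint:
  (1) (-2) - 3(0) + 3(1) + 3(0) = 1 ✓
  (2) x² = (2)² = 4, and 4 < 9 ✓
  (3) y² = (0)² = 0, and 0 < 36 ✓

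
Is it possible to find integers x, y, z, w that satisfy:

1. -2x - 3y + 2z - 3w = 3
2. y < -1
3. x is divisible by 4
Yes

Take x = 0, y = -2, z = 0, w = 1. Substituting into each constraint:
  (1) -2(0) - 3(-2) + 2(0) - 3(1) = 3 ✓
  (2) -2 < -1 ✓
  (3) 0 = 4 × 0, remainder 0 ✓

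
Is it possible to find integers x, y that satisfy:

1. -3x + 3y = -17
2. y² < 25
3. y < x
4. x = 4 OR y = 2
No

Even the single constraint (-3x + 3y = -17) is infeasible over the integers.

  - -3x + 3y = -17: every term on the left is divisible by 3, so the LHS ≡ 0 (mod 3), but the RHS -17 is not — no integer solution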